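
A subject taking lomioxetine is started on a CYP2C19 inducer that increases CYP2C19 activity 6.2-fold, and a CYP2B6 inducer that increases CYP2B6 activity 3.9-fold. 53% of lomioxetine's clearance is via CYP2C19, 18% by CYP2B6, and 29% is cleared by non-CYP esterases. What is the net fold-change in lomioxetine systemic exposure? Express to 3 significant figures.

0.234

CYP2C19: 0.53 × 6.2 = 3.286
CYP2B6: 0.18 × 3.9 = 0.702
Other: 0.29 (unchanged)
CL_new/CL_old = 3.286 + 0.702 + 0.29 = 4.278.
Systemic exposure ∝ 1/CL: fold-change = 1 / 4.278 = 0.234.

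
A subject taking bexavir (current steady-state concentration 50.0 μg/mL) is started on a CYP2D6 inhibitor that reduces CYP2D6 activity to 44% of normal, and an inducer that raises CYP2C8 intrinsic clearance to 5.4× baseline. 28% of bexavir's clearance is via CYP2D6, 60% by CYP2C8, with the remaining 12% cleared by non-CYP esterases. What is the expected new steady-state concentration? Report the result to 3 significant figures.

CYP2D6: 0.28 × 0.44 = 0.1232
CYP2C8: 0.6 × 5.4 = 3.24
Other: 0.12 (unchanged)
Relative clearance = 0.1232 + 3.24 + 0.12 = 3.4832.
New steady-state concentration = 50.0 / 3.4832 = 14.4 μg/mL (concentration scales inversely with clearance).

14.4 μg/mL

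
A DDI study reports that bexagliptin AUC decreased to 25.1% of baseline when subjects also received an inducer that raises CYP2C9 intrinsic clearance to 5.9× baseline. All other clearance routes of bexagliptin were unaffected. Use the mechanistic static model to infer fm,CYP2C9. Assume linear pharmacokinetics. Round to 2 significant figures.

0.61

Call the CYP2C9 fraction fm. After the interaction, CL_new/CL_old = fm × 5.9 + (1 − fm).
AUC ratio = 1 / (new CL fraction), so new CL fraction = 1 / 0.251 = 3.984.
fm × 5.9 + 1 − fm = 3.984  ⇒  fm × (5.9 − 1) = 2.984  ⇒  fm = 0.61.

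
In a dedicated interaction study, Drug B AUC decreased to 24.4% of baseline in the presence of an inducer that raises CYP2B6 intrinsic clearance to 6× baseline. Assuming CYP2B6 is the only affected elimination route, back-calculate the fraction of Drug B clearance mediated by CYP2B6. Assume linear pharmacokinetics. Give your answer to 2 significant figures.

Let x = fm,CYP2B6. Because AUC ∝ 1/CL, relative clearance rose to 1/0.244 = 4.098.
Setting x·6 + (1 − x) = 4.098 and solving: x = (4.098 − 1)/(6 − 1) = 0.62.

0.62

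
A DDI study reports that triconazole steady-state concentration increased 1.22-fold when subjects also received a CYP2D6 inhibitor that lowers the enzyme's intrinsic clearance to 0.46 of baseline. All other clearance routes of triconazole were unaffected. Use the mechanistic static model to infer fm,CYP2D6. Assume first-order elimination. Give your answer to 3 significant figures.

Let fm be the CYP2D6 fraction. New clearance relative to baseline = fm × 0.46 + (1 − fm).
Steady-state concentration ratio = 1 / (new CL fraction), so new CL fraction = 1 / 1.22 = 0.8197.
fm × 0.46 + 1 − fm = 0.8197  ⇒  fm × (0.46 − 1) = −0.1803  ⇒  fm = 0.334.

0.334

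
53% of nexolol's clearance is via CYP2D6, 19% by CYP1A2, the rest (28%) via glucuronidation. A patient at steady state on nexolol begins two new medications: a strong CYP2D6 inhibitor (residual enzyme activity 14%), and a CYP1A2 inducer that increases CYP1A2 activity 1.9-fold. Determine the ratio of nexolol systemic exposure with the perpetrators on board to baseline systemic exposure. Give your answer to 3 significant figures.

1.40

CYP2D6: 0.53 × 0.14 = 0.0742
CYP1A2: 0.19 × 1.9 = 0.361
Other: 0.28 (unchanged)
CL_new/CL_old = 0.0742 + 0.361 + 0.28 = 0.7152.
Because systemic exposure varies inversely with clearance, the combined effect is 1 / 0.7152 = 1.40.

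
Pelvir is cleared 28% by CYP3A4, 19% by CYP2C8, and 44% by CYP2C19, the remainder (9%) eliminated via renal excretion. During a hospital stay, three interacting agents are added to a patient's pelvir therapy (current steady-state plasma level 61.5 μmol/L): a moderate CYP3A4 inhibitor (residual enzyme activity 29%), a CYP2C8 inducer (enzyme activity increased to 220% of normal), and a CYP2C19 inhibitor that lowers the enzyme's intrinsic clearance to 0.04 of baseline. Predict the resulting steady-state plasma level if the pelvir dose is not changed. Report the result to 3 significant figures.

101 μmol/L

The CYP3A4 pathway (28% of clearance) drops to 0.29× activity: 0.28 × 0.29 = 0.0812.
The CYP2C8 pathway (19% of clearance) is boosted to 2.2× activity: 0.19 × 2.2 = 0.418.
The CYP2C19 pathway (44% of clearance) is reduced to 0.04× activity: 0.44 × 0.04 = 0.0176.
The remaining 9% of clearance is unaffected.
Relative clearance = 0.0812 + 0.418 + 0.0176 + 0.09 = 0.6068.
Steady-state plasma level ∝ 1/CL: new value = 61.5 / 0.6068 = 101 μmol/L.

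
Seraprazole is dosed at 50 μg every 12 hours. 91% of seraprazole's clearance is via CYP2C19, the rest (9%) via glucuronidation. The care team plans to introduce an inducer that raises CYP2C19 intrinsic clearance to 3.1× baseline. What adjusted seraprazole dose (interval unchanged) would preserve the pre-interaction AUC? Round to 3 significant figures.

146 μg

CYP2C19: 0.91 × 3.1 = 2.821
Other: 0.09 (unchanged)
New clearance relative to baseline: 2.821 + 0.09 = 2.911.
Exposure is unchanged when dose changes in proportion to clearance. New dose = 50 μg × 2.911 = 146 μg.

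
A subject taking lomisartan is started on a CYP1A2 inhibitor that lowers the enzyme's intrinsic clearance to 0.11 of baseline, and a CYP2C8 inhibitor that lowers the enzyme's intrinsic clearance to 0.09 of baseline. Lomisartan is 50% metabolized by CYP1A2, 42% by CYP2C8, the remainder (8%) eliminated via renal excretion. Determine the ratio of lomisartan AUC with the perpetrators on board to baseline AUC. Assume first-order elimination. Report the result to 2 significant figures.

5.8

The CYP1A2 pathway (50% of clearance) is reduced to 0.11× activity: 0.5 × 0.11 = 0.055.
The CYP2C8 pathway (42% of clearance) falls to 0.09× activity: 0.42 × 0.09 = 0.0378.
The remaining 8% of clearance is unaffected.
Relative clearance = 0.055 + 0.0378 + 0.08 = 0.1728.
Net AUC ratio = 1 / 0.1728 = 5.8.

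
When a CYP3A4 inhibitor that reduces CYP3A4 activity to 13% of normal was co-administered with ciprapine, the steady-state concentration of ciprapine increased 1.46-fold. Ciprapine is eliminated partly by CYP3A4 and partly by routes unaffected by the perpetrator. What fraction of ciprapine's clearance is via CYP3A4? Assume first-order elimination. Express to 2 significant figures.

0.36

Write x for the fraction cleared via CYP3A4. The observed steady-state concentration change means clearance fell to 1/1.46 = 0.6849 of baseline.
Setting x·0.13 + (1 − x) = 0.6849 and solving: x = (0.6849 − 1)/(0.13 − 1) = 0.36.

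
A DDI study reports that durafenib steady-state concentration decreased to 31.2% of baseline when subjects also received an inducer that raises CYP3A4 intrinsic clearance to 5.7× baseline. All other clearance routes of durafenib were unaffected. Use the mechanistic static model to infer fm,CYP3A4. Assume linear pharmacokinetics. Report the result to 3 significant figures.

CL'/CL = 1 / 0.312 = 3.205
5.7·fm + (1 − fm) = 3.205
fm = (3.205 − 1) / (5.7 − 1) = 0.469

0.469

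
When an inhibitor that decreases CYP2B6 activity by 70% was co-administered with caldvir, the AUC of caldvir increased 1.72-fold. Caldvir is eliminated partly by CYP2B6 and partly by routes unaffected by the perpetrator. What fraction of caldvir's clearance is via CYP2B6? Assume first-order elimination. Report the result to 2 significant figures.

0.60

Write x for the fraction cleared via CYP2B6. The observed AUC change means clearance fell to 1/1.72 = 0.5814 of baseline.
Setting x·0.3 + (1 − x) = 0.5814 and solving: x = (0.5814 − 1)/(0.3 − 1) = 0.60.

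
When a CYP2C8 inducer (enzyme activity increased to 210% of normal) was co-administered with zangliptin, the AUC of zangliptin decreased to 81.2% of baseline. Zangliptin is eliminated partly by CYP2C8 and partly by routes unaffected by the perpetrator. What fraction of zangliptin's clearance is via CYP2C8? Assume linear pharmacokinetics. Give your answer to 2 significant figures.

0.21

Let x = fm,CYP2C8. Because AUC ∝ 1/CL, relative clearance rose to 1/0.812 = 1.232.
Only the CYP2C8 route changed, so 1.232 = x·2.1 + (1 − x), giving x = 0.21.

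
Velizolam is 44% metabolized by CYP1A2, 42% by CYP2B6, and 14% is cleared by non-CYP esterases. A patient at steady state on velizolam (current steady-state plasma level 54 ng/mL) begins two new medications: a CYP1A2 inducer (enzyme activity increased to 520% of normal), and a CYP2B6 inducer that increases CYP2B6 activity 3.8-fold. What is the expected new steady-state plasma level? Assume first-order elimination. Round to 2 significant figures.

CYP1A2: 0.44 × 5.2 = 2.288
CYP2B6: 0.42 × 3.8 = 1.596
Other: 0.14 (unchanged)
Relative clearance = 2.288 + 1.596 + 0.14 = 4.024.
New steady-state plasma level = 54 / 4.024 = 13 ng/mL (concentration scales inversely with clearance).

13 ng/mL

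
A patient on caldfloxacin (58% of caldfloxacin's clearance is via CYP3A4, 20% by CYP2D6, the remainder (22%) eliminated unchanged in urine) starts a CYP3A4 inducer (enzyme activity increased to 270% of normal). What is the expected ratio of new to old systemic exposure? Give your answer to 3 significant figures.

0.504

The CYP3A4 pathway (58% of clearance) is boosted to 2.7× activity: 0.58 × 2.7 = 1.566.
CYP2D6 (20%) and the residual 22% are unaffected.
Relative clearance = 1.566 + 0.2 + 0.22 = 1.986.
Systemic exposure is inversely proportional to clearance, so the fold-change is 1 / 1.986 = 0.504.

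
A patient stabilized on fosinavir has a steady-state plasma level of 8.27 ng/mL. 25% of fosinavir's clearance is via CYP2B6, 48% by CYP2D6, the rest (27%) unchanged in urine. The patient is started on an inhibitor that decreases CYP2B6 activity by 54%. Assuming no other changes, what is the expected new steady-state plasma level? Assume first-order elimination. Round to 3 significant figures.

9.56 ng/mL

The CYP2B6 pathway (25% of clearance) drops to 0.46× activity: 0.25 × 0.46 = 0.115.
CYP2D6 (48%) and the residual 27% are unaffected.
Relative clearance = 0.115 + 0.48 + 0.27 = 0.865.
New steady-state plasma level = baseline ÷ relative clearance = 8.27 / 0.865 = 9.56 ng/mL.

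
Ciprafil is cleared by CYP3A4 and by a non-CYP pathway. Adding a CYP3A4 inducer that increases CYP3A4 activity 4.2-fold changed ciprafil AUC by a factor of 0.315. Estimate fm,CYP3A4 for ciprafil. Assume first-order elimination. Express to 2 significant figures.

0.68

Let x = fm,CYP3A4. Because AUC ∝ 1/CL, relative clearance rose to 1/0.315 = 3.175.
Only the CYP3A4 route changed, so 3.175 = x·4.2 + (1 − x), giving x = 0.68.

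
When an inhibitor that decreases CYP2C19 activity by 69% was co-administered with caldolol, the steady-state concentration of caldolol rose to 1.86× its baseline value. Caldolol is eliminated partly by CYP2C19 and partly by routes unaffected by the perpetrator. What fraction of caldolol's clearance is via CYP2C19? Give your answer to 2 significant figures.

Let x = fm,CYP2C19. Because steady-state concentration ∝ 1/CL, relative clearance fell to 1/1.86 = 0.5376.
Setting x·0.31 + (1 − x) = 0.5376 and solving: x = (0.5376 − 1)/(0.31 − 1) = 0.67.

0.67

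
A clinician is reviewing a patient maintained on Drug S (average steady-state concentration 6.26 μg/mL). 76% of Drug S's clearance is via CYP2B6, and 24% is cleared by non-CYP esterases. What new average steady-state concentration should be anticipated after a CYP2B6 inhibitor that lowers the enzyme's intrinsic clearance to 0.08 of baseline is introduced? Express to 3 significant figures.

20.8 μg/mL

The CYP2B6 pathway (76% of clearance) is reduced to 0.08× activity: 0.76 × 0.08 = 0.0608.
The remaining 24% of clearance is unaffected.
New clearance relative to baseline: 0.0608 + 0.24 = 0.3008.
New average steady-state concentration = baseline ÷ relative clearance = 6.26 / 0.3008 = 20.8 μg/mL.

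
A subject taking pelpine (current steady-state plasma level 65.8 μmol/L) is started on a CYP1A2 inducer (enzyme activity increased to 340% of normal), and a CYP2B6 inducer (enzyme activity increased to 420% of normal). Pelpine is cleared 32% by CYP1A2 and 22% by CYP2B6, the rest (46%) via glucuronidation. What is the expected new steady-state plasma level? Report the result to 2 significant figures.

27 μmol/L

The CYP1A2 pathway (32% of clearance) rises to 3.4× activity: 0.32 × 3.4 = 1.088.
The CYP2B6 pathway (22% of clearance) rises to 4.2× activity: 0.22 × 4.2 = 0.924.
The remaining 46% of clearance is unaffected.
CL_new/CL_old = 1.088 + 0.924 + 0.46 = 2.472.
Steady-state plasma level ∝ 1/CL: new value = 65.8 / 2.472 = 27 μmol/L.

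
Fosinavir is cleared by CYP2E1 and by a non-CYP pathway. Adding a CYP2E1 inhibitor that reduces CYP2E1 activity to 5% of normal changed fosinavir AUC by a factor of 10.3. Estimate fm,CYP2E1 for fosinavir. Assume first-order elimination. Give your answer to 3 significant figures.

0.950

Write x for the fraction cleared via CYP2E1. The observed AUC change means clearance fell to 1/10.3 = 0.09709 of baseline.
Setting x·0.05 + (1 − x) = 0.09709 and solving: x = (0.09709 − 1)/(0.05 − 1) = 0.950.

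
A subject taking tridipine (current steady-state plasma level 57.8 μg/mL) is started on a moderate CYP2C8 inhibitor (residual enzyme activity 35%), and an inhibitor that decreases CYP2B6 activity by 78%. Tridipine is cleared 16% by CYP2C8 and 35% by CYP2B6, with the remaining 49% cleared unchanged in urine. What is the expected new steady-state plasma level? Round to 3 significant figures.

CYP2C8: 0.16 × 0.35 = 0.056
CYP2B6: 0.35 × 0.22 = 0.077
Other: 0.49 (unchanged)
New clearance relative to baseline: 0.056 + 0.077 + 0.49 = 0.623.
Dividing the baseline by the relative clearance: 57.8 / 0.623 = 92.8 μg/mL.

92.8 μg/mL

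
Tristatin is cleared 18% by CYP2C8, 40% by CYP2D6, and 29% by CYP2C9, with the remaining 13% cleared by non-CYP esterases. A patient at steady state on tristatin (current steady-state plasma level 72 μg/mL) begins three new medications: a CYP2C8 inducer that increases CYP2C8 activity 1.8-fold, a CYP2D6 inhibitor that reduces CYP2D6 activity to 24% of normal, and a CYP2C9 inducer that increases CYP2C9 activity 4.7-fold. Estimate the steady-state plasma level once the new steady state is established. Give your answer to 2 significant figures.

38 μg/mL

CYP2C8: 0.18 × 1.8 = 0.324
CYP2D6: 0.4 × 0.24 = 0.096
CYP2C9: 0.29 × 4.7 = 1.363
Other: 0.13 (unchanged)
CL_new/CL_old = 0.324 + 0.096 + 1.363 + 0.13 = 1.913.
Dividing the baseline by the relative clearance: 72 / 1.913 = 38 μg/mL.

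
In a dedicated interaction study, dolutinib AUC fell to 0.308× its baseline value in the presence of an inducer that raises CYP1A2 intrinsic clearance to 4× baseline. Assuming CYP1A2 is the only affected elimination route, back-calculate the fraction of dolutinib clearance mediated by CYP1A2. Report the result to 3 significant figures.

0.749

Let fm be the CYP1A2 fraction. New clearance relative to baseline = fm × 4 + (1 − fm).
AUC ratio = 1 / (new CL fraction), so new CL fraction = 1 / 0.308 = 3.247.
fm × 4 + 1 − fm = 3.247  ⇒  fm × (4 − 1) = 2.247  ⇒  fm = 0.749.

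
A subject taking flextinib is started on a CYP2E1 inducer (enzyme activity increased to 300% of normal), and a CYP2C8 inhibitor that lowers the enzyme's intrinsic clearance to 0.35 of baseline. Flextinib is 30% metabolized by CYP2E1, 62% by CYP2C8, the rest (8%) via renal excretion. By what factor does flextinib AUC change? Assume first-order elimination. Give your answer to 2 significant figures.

The CYP2E1 pathway (30% of clearance) rises to 3× activity: 0.3 × 3 = 0.9.
The CYP2C8 pathway (62% of clearance) drops to 0.35× activity: 0.62 × 0.35 = 0.217.
The remaining 8% of clearance is unaffected.
New clearance relative to baseline: 0.9 + 0.217 + 0.08 = 1.197.
Net AUC ratio = 1 / 1.197 = 0.84.

0.84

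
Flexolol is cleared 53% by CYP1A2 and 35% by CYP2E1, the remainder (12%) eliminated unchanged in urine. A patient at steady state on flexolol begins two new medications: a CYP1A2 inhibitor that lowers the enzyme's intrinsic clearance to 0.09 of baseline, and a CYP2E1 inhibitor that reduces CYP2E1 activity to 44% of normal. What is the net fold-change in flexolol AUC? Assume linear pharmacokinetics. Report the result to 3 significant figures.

The CYP1A2 pathway (53% of clearance) is reduced to 0.09× activity: 0.53 × 0.09 = 0.0477.
The CYP2E1 pathway (35% of clearance) drops to 0.44× activity: 0.35 × 0.44 = 0.154.
Non-CYP routes (12%) are unchanged.
CL_new/CL_old = 0.0477 + 0.154 + 0.12 = 0.3217.
AUC ∝ 1/CL: fold-change = 1 / 0.3217 = 3.11.

3.11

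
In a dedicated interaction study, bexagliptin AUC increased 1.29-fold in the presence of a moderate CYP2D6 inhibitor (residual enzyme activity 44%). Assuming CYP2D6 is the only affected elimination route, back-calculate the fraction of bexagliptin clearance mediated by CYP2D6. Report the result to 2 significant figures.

Call the CYP2D6 fraction fm. After the interaction, CL_new/CL_old = fm × 0.44 + (1 − fm).
AUC ratio = 1 / (new CL fraction), so new CL fraction = 1 / 1.29 = 0.7752.
fm × 0.44 + 1 − fm = 0.7752  ⇒  fm × (0.44 − 1) = −0.2248  ⇒  fm = 0.40.

0.40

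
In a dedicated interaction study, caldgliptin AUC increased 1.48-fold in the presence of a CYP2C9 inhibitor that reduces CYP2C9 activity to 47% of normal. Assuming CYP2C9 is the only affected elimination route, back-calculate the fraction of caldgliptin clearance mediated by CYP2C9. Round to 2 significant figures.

Write x for the fraction cleared via CYP2C9. The observed AUC change means clearance fell to 1/1.48 = 0.6757 of baseline.
Only the CYP2C9 route changed, so 0.6757 = x·0.47 + (1 − x), giving x = 0.61.

0.61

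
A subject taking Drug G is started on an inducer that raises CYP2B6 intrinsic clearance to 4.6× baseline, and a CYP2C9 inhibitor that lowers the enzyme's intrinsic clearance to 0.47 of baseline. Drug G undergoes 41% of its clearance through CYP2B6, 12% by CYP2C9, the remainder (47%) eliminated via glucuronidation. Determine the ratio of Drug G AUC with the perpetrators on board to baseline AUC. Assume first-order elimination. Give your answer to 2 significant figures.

0.41

CYP2B6: 0.41 × 4.6 = 1.886
CYP2C9: 0.12 × 0.47 = 0.0564
Other: 0.47 (unchanged)
New clearance relative to baseline: 1.886 + 0.0564 + 0.47 = 2.4124.
AUC ∝ 1/CL: fold-change = 1 / 2.4124 = 0.41.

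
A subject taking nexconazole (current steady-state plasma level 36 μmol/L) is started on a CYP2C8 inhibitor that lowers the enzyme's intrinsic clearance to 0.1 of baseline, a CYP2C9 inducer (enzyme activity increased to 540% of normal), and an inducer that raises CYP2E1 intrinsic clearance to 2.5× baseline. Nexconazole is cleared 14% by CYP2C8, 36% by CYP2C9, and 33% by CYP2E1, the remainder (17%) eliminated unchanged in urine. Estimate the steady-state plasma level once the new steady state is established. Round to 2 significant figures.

The CYP2C8 pathway (14% of clearance) falls to 0.1× activity: 0.14 × 0.1 = 0.014.
The CYP2C9 pathway (36% of clearance) increases to 5.4× activity: 0.36 × 5.4 = 1.944.
The CYP2E1 pathway (33% of clearance) increases to 2.5× activity: 0.33 × 2.5 = 0.825.
The remaining 17% of clearance is unaffected.
Relative clearance = 0.014 + 1.944 + 0.825 + 0.17 = 2.953.
Dividing the baseline by the relative clearance: 36 / 2.953 = 12 μmol/L.

12 μmol/L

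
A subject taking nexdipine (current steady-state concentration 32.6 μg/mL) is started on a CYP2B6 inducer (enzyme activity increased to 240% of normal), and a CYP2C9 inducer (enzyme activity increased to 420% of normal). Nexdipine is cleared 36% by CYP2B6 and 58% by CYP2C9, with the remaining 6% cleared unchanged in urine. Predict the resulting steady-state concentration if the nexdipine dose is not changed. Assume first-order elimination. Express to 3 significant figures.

9.70 μg/mL

CYP2B6: 0.36 × 2.4 = 0.864
CYP2C9: 0.58 × 4.2 = 2.436
Other: 0.06 (unchanged)
CL_new/CL_old = 0.864 + 2.436 + 0.06 = 3.36.
New steady-state concentration = 32.6 / 3.36 = 9.70 μg/mL (concentration scales inversely with clearance).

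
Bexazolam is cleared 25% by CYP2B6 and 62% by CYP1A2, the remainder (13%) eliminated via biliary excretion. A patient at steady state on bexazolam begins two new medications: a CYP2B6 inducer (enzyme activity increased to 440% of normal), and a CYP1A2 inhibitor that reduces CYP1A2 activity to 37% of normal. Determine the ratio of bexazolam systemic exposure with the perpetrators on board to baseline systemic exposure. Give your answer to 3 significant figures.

0.685

CYP2B6: 0.25 × 4.4 = 1.1
CYP1A2: 0.62 × 0.37 = 0.2294
Other: 0.13 (unchanged)
Relative clearance = 1.1 + 0.2294 + 0.13 = 1.4594.
Because systemic exposure varies inversely with clearance, the combined effect is 1 / 1.4594 = 0.685.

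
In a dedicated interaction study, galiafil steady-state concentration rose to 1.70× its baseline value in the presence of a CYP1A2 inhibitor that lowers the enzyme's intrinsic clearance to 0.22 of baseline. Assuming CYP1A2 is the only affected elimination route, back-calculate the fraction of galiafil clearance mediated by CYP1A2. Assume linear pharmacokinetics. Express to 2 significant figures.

Let x = fm,CYP1A2. Because steady-state concentration ∝ 1/CL, relative clearance fell to 1/1.70 = 0.5882.
Only the CYP1A2 route changed, so 0.5882 = x·0.22 + (1 − x), giving x = 0.53.

0.53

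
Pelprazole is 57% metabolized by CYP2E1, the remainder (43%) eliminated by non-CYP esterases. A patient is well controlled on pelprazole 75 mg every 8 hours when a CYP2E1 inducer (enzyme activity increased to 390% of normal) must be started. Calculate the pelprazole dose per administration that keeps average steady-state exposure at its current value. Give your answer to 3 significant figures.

The CYP2E1 pathway (57% of clearance) rises to 3.9× activity: 0.57 × 3.9 = 2.223.
Non-CYP routes (43%) are unchanged.
Relative clearance = 2.223 + 0.43 = 2.653.
Css,avg = (dose rate)/CL, so holding Css fixed requires dose ∝ CL: 75 × 2.653 = 199 mg.

199 mg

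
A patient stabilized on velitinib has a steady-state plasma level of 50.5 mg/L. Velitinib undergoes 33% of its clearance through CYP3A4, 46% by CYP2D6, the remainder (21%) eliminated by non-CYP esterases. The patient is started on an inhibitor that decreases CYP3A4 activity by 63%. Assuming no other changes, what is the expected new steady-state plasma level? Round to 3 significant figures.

The CYP3A4 pathway (33% of clearance) drops to 0.37× activity: 0.33 × 0.37 = 0.1221.
CYP2D6 (46%) and the residual 21% are unaffected.
New clearance relative to baseline: 0.1221 + 0.46 + 0.21 = 0.7921.
New steady-state plasma level = baseline ÷ relative clearance = 50.5 / 0.7921 = 63.8 mg/L.

63.8 mg/L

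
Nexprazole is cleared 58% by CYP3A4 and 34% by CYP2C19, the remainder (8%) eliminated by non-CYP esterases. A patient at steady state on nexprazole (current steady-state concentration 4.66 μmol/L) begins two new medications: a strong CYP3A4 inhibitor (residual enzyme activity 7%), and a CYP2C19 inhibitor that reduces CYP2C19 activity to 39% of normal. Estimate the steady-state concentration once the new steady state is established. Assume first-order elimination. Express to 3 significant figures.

18.4 μmol/L

CYP3A4: 0.58 × 0.07 = 0.0406
CYP2C19: 0.34 × 0.39 = 0.1326
Other: 0.08 (unchanged)
New clearance relative to baseline: 0.0406 + 0.1326 + 0.08 = 0.2532.
Dividing the baseline by the relative clearance: 4.66 / 0.2532 = 18.4 μmol/L.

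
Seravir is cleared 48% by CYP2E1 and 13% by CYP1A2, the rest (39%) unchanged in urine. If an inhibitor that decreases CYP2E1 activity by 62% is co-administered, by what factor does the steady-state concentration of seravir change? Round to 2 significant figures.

1.4

The CYP2E1 pathway (48% of clearance) falls to 0.38× activity: 0.48 × 0.38 = 0.1824.
CYP1A2 (13%) and the residual 39% are unaffected.
New clearance relative to baseline: 0.1824 + 0.13 + 0.39 = 0.7024.
Steady-state concentration is inversely proportional to clearance, so the fold-change is 1 / 0.7024 = 1.4.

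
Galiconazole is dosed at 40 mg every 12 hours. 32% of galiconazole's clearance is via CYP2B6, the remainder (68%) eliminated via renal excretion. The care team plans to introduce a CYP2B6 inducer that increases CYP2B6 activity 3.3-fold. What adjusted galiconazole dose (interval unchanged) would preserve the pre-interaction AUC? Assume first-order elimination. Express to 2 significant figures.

CYP2B6: 0.32 × 3.3 = 1.056
Other: 0.68 (unchanged)
CL_new/CL_old = 1.056 + 0.68 = 1.736.
Css,avg = (dose rate)/CL, so holding Css fixed requires dose ∝ CL: 40 × 1.736 = 69 mg.

69 mg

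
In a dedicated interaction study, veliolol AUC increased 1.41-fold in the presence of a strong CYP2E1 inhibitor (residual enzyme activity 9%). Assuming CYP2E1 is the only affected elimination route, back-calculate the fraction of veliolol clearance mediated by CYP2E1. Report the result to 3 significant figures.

Let x = fm,CYP2E1. Because AUC ∝ 1/CL, relative clearance fell to 1/1.41 = 0.7092.
Setting x·0.09 + (1 − x) = 0.7092 and solving: x = (0.7092 − 1)/(0.09 − 1) = 0.320.

0.320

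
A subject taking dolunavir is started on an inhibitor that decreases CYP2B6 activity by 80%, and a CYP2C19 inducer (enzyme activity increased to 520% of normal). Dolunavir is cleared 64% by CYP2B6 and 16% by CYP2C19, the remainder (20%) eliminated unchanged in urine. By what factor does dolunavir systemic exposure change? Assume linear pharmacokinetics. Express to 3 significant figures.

0.862

The CYP2B6 pathway (64% of clearance) drops to 0.2× activity: 0.64 × 0.2 = 0.128.
The CYP2C19 pathway (16% of clearance) increases to 5.2× activity: 0.16 × 5.2 = 0.832.
Non-CYP routes (20%) are unchanged.
New clearance relative to baseline: 0.128 + 0.832 + 0.2 = 1.16.
Systemic exposure ∝ 1/CL: fold-change = 1 / 1.16 = 0.862.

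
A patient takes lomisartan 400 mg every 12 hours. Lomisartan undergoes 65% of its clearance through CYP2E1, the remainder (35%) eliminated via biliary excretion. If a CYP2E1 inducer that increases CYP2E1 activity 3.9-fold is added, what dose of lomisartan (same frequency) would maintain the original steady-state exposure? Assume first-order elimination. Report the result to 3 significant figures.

CYP2E1: 0.65 × 3.9 = 2.535
Other: 0.35 (unchanged)
New clearance relative to baseline: 2.535 + 0.35 = 2.885.
Exposure is unchanged when dose changes in proportion to clearance. New dose = 400 mg × 2.885 = 1.15 × 10³ mg.

1.15 × 10³ mg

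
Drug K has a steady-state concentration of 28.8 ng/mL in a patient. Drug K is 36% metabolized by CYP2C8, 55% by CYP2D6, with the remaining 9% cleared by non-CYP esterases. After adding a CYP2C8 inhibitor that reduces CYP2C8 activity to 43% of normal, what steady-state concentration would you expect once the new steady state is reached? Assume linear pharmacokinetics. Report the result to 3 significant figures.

36.2 ng/mL

The CYP2C8 pathway (36% of clearance) drops to 0.43× activity: 0.36 × 0.43 = 0.1548.
CYP2D6 (55%) and the residual 9% are unaffected.
Relative clearance = 0.1548 + 0.55 + 0.09 = 0.7948.
With dosing unchanged, steady-state concentration scales as 1/CL: 28.8 / 0.7948 = 36.2 ng/mL.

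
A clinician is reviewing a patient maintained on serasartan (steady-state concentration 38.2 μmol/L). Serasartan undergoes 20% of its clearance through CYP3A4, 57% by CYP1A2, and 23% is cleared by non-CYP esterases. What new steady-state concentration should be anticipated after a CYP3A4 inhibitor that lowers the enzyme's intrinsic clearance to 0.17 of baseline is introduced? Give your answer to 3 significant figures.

The CYP3A4 pathway (20% of clearance) is reduced to 0.17× activity: 0.2 × 0.17 = 0.034.
CYP1A2 (57%) and the residual 23% are unaffected.
Relative clearance = 0.034 + 0.57 + 0.23 = 0.834.
Steady-state concentration ∝ 1/CL, so new value = 38.2 / 0.834 = 45.8 μmol/L.

45.8 μmol/L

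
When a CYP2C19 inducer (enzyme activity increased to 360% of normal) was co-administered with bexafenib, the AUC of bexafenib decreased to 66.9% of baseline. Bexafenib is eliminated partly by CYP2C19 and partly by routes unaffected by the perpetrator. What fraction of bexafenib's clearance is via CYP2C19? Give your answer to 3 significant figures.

0.190

Let x = fm,CYP2C19. Because AUC ∝ 1/CL, relative clearance rose to 1/0.669 = 1.495.
Setting x·3.6 + (1 − x) = 1.495 and solving: x = (1.495 − 1)/(3.6 − 1) = 0.190.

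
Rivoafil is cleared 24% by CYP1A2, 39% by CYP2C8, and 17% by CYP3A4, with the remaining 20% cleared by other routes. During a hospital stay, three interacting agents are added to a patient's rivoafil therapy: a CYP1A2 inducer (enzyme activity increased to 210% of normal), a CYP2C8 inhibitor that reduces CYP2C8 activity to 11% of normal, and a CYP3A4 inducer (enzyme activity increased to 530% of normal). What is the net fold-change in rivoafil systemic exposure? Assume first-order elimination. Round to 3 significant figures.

0.607

CYP1A2: 0.24 × 2.1 = 0.504
CYP2C8: 0.39 × 0.11 = 0.0429
CYP3A4: 0.17 × 5.3 = 0.901
Other: 0.2 (unchanged)
New clearance relative to baseline: 0.504 + 0.0429 + 0.901 + 0.2 = 1.6479.
Systemic exposure ∝ 1/CL: fold-change = 1 / 1.6479 = 0.607.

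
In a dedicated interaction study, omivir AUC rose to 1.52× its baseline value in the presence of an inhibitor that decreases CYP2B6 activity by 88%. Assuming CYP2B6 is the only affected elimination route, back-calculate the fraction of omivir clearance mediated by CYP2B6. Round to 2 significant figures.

0.39

Write x for the fraction cleared via CYP2B6. The observed AUC change means clearance fell to 1/1.52 = 0.6579 of baseline.
Only the CYP2B6 route changed, so 0.6579 = x·0.12 + (1 − x), giving x = 0.39.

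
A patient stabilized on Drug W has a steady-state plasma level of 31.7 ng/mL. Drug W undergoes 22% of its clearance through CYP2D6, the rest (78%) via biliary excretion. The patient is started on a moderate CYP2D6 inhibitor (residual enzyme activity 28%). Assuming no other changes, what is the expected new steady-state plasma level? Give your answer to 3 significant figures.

The CYP2D6 pathway (22% of clearance) drops to 0.28× activity: 0.22 × 0.28 = 0.0616.
The remaining 78% of clearance is unaffected.
New clearance relative to baseline: 0.0616 + 0.78 = 0.8416.
New steady-state plasma level = baseline ÷ relative clearance = 31.7 / 0.8416 = 37.7 ng/mL.

37.7 ng/mL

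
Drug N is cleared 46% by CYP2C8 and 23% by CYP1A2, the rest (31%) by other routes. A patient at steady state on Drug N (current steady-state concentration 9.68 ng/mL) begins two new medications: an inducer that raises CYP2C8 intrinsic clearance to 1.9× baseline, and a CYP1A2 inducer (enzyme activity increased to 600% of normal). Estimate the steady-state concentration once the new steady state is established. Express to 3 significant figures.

The CYP2C8 pathway (46% of clearance) rises to 1.9× activity: 0.46 × 1.9 = 0.874.
The CYP1A2 pathway (23% of clearance) rises to 6× activity: 0.23 × 6 = 1.38.
Non-CYP routes (31%) are unchanged.
CL_new/CL_old = 0.874 + 1.38 + 0.31 = 2.564.
New steady-state concentration = 9.68 / 2.564 = 3.78 ng/mL (concentration scales inversely with clearance).

3.78 ng/mL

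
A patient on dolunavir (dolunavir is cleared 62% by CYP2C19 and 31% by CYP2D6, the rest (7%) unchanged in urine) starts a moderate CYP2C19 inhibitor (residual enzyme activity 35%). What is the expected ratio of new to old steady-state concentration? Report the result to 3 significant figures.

The CYP2C19 pathway (62% of clearance) drops to 0.35× activity: 0.62 × 0.35 = 0.217.
CYP2D6 (31%) and the residual 7% are unaffected.
New clearance relative to baseline: 0.217 + 0.31 + 0.07 = 0.597.
Steady-state concentration ratio = CL_old/CL_new = 1 / 0.597 = 1.68.

1.68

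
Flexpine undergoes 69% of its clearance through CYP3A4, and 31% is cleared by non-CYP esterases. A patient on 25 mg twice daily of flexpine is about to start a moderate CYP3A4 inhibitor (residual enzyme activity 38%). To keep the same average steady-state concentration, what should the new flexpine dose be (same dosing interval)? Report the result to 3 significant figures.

14.3 mg

CYP3A4: 0.69 × 0.38 = 0.2622
Other: 0.31 (unchanged)
Relative clearance = 0.2622 + 0.31 = 0.5722.
To maintain the same steady-state level, dose must scale with clearance: new dose = 25 × 0.5722 = 14.3 mg.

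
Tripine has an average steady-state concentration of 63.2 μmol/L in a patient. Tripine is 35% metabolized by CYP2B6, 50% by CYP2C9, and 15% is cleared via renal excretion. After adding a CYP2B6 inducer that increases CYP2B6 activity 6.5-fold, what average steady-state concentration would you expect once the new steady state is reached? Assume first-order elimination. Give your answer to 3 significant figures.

21.6 μmol/L

The CYP2B6 pathway (35% of clearance) increases to 6.5× activity: 0.35 × 6.5 = 2.275.
CYP2C9 (50%) and the residual 15% are unaffected.
New clearance relative to baseline: 2.275 + 0.5 + 0.15 = 2.925.
New average steady-state concentration = baseline ÷ relative clearance = 63.2 / 2.925 = 21.6 μmol/L.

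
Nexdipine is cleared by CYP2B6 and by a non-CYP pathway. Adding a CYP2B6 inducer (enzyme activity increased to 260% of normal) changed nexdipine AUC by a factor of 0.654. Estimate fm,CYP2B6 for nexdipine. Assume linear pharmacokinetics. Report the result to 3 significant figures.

Write x for the fraction cleared via CYP2B6. The observed AUC change means clearance rose to 1/0.654 = 1.529 of baseline.
Setting x·2.6 + (1 − x) = 1.529 and solving: x = (1.529 − 1)/(2.6 − 1) = 0.331.

0.331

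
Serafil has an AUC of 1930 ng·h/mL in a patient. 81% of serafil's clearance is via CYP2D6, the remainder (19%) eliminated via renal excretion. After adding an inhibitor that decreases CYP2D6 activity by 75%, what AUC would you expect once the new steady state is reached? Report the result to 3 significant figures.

The CYP2D6 pathway (81% of clearance) drops to 0.25× activity: 0.81 × 0.25 = 0.2025.
The remaining 19% of clearance is unaffected.
Relative clearance = 0.2025 + 0.19 = 0.3925.
AUC ∝ 1/CL, so new value = 1930 / 0.3925 = 4.92 × 10³ ng·h/mL.

4.92 × 10³ ng·h/mL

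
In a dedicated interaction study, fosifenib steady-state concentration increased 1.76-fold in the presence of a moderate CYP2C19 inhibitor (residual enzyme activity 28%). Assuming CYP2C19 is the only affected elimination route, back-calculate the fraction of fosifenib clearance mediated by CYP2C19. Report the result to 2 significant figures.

Call the CYP2C19 fraction fm. After the interaction, CL_new/CL_old = fm × 0.28 + (1 − fm).
Steady-state concentration ratio = 1 / (new CL fraction), so new CL fraction = 1 / 1.76 = 0.5682.
fm × 0.28 + 1 − fm = 0.5682  ⇒  fm × (0.28 − 1) = −0.4318  ⇒  fm = 0.60.

0.60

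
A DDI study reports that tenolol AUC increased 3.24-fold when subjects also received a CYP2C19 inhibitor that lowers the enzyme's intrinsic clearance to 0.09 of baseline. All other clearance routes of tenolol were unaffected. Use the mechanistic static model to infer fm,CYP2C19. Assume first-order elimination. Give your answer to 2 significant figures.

0.76

CL'/CL = 1 / 3.24 = 0.3086
0.09·fm + (1 − fm) = 0.3086
fm = (0.3086 − 1) / (0.09 − 1) = 0.76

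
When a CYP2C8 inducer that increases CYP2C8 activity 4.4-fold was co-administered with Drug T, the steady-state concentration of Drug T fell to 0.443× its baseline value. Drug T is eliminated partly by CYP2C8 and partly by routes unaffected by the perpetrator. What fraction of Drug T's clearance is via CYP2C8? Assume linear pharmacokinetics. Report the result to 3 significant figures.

0.370

Let x = fm,CYP2C8. Because steady-state concentration ∝ 1/CL, relative clearance rose to 1/0.443 = 2.257.
Only the CYP2C8 route changed, so 2.257 = x·4.4 + (1 − x), giving x = 0.370.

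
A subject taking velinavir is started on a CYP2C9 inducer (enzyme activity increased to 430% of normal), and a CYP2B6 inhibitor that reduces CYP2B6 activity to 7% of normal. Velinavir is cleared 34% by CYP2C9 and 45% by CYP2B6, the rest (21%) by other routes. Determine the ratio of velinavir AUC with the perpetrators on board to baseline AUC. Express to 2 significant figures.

CYP2C9: 0.34 × 4.3 = 1.462
CYP2B6: 0.45 × 0.07 = 0.0315
Other: 0.21 (unchanged)
Relative clearance = 1.462 + 0.0315 + 0.21 = 1.7035.
Net AUC ratio = 1 / 1.7035 = 0.59.

0.59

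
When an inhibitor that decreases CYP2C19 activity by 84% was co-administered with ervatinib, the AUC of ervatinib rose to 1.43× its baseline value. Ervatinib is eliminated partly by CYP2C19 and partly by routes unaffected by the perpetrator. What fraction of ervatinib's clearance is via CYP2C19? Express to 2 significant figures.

0.36

CL'/CL = 1 / 1.43 = 0.6993
0.16·fm + (1 − fm) = 0.6993
fm = (0.6993 − 1) / (0.16 − 1) = 0.36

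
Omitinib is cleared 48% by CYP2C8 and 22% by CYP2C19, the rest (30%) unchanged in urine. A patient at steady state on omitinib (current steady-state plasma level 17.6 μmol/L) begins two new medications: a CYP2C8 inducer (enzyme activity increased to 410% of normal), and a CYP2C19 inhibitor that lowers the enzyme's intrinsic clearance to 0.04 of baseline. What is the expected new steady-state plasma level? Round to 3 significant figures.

CYP2C8: 0.48 × 4.1 = 1.968
CYP2C19: 0.22 × 0.04 = 0.0088
Other: 0.3 (unchanged)
CL_new/CL_old = 1.968 + 0.0088 + 0.3 = 2.2768.
Steady-state plasma level ∝ 1/CL: new value = 17.6 / 2.2768 = 7.73 μmol/L.

7.73 μmol/L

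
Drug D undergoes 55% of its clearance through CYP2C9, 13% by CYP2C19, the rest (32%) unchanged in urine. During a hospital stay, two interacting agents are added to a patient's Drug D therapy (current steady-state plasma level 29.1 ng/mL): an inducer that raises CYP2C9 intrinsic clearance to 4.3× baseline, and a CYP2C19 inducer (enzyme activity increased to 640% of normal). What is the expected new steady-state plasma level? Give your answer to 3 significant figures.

CYP2C9: 0.55 × 4.3 = 2.365
CYP2C19: 0.13 × 6.4 = 0.832
Other: 0.32 (unchanged)
Relative clearance = 2.365 + 0.832 + 0.32 = 3.517.
Dividing the baseline by the relative clearance: 29.1 / 3.517 = 8.27 ng/mL.

8.27 ng/mL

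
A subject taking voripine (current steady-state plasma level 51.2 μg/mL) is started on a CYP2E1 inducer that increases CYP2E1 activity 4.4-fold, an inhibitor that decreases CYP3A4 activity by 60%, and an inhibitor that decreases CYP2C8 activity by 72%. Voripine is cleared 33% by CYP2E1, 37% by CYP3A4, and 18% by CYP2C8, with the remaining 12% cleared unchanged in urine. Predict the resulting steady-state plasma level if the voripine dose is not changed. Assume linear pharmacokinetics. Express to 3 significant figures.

28.9 μg/mL

The CYP2E1 pathway (33% of clearance) increases to 4.4× activity: 0.33 × 4.4 = 1.452.
The CYP3A4 pathway (37% of clearance) falls to 0.4× activity: 0.37 × 0.4 = 0.148.
The CYP2C8 pathway (18% of clearance) drops to 0.28× activity: 0.18 × 0.28 = 0.0504.
Non-CYP routes (12%) are unchanged.
Relative clearance = 1.452 + 0.148 + 0.0504 + 0.12 = 1.7704.
Dividing the baseline by the relative clearance: 51.2 / 1.7704 = 28.9 μg/mL.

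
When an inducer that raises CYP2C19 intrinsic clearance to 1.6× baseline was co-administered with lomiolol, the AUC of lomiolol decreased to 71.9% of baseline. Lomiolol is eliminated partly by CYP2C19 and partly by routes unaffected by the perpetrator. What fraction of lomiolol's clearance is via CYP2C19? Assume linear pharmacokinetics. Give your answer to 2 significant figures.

Write x for the fraction cleared via CYP2C19. The observed AUC change means clearance rose to 1/0.719 = 1.391 of baseline.
Only the CYP2C19 route changed, so 1.391 = x·1.6 + (1 − x), giving x = 0.65.

0.65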